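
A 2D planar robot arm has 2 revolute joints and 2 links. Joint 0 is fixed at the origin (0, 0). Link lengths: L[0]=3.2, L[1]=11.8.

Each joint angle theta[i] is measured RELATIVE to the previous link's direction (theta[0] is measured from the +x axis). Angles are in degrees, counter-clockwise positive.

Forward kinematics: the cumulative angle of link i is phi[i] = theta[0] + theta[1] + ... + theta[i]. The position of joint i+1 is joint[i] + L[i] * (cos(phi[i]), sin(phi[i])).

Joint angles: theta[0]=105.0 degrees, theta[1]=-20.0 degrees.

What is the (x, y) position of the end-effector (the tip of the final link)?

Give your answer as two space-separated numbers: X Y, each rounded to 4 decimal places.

joint[0] = (0.0000, 0.0000)  (base)
link 0: phi[0] = 105 = 105 deg
  cos(105 deg) = -0.2588, sin(105 deg) = 0.9659
  joint[1] = (0.0000, 0.0000) + 3.2 * (-0.2588, 0.9659) = (0.0000 + -0.8282, 0.0000 + 3.0910) = (-0.8282, 3.0910)
link 1: phi[1] = 105 + -20 = 85 deg
  cos(85 deg) = 0.0872, sin(85 deg) = 0.9962
  joint[2] = (-0.8282, 3.0910) + 11.8 * (0.0872, 0.9962) = (-0.8282 + 1.0284, 3.0910 + 11.7551) = (0.2002, 14.8461)
End effector: (0.2002, 14.8461)

Answer: 0.2002 14.8461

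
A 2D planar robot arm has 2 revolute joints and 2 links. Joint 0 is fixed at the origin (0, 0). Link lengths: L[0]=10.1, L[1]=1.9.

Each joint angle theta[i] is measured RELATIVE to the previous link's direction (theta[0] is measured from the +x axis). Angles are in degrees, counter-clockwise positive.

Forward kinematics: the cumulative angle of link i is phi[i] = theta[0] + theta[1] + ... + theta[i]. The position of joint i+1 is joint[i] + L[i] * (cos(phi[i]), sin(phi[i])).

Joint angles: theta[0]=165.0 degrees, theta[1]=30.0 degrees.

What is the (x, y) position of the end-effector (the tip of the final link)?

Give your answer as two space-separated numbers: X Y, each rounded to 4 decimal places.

joint[0] = (0.0000, 0.0000)  (base)
link 0: phi[0] = 165 = 165 deg
  cos(165 deg) = -0.9659, sin(165 deg) = 0.2588
  joint[1] = (0.0000, 0.0000) + 10.1 * (-0.9659, 0.2588) = (0.0000 + -9.7559, 0.0000 + 2.6141) = (-9.7559, 2.6141)
link 1: phi[1] = 165 + 30 = 195 deg
  cos(195 deg) = -0.9659, sin(195 deg) = -0.2588
  joint[2] = (-9.7559, 2.6141) + 1.9 * (-0.9659, -0.2588) = (-9.7559 + -1.8353, 2.6141 + -0.4918) = (-11.5911, 2.1223)
End effector: (-11.5911, 2.1223)

Answer: -11.5911 2.1223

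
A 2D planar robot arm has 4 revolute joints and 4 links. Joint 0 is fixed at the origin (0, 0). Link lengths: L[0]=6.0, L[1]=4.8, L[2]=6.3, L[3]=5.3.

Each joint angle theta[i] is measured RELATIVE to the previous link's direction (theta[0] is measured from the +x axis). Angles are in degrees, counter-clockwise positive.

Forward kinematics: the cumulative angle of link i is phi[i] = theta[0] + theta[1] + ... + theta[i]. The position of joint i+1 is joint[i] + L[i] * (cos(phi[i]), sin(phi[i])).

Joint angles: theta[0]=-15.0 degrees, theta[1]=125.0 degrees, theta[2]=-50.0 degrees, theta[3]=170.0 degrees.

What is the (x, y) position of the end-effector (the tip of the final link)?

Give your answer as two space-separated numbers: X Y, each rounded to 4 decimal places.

Answer: 3.8971 4.3535

Derivation:
joint[0] = (0.0000, 0.0000)  (base)
link 0: phi[0] = -15 = -15 deg
  cos(-15 deg) = 0.9659, sin(-15 deg) = -0.2588
  joint[1] = (0.0000, 0.0000) + 6 * (0.9659, -0.2588) = (0.0000 + 5.7956, 0.0000 + -1.5529) = (5.7956, -1.5529)
link 1: phi[1] = -15 + 125 = 110 deg
  cos(110 deg) = -0.3420, sin(110 deg) = 0.9397
  joint[2] = (5.7956, -1.5529) + 4.8 * (-0.3420, 0.9397) = (5.7956 + -1.6417, -1.5529 + 4.5105) = (4.1539, 2.9576)
link 2: phi[2] = -15 + 125 + -50 = 60 deg
  cos(60 deg) = 0.5000, sin(60 deg) = 0.8660
  joint[3] = (4.1539, 2.9576) + 6.3 * (0.5000, 0.8660) = (4.1539 + 3.1500, 2.9576 + 5.4560) = (7.3039, 8.4136)
link 3: phi[3] = -15 + 125 + -50 + 170 = 230 deg
  cos(230 deg) = -0.6428, sin(230 deg) = -0.7660
  joint[4] = (7.3039, 8.4136) + 5.3 * (-0.6428, -0.7660) = (7.3039 + -3.4068, 8.4136 + -4.0600) = (3.8971, 4.3535)
End effector: (3.8971, 4.3535)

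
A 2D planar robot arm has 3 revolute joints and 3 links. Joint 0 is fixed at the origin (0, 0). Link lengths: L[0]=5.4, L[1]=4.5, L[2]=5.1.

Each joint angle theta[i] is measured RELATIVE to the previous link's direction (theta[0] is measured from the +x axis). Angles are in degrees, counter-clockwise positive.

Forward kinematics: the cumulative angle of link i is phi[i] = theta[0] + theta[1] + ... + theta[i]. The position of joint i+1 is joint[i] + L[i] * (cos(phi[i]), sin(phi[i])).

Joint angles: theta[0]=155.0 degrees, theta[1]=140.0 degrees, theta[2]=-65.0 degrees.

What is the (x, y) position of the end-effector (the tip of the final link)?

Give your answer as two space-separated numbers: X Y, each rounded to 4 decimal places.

joint[0] = (0.0000, 0.0000)  (base)
link 0: phi[0] = 155 = 155 deg
  cos(155 deg) = -0.9063, sin(155 deg) = 0.4226
  joint[1] = (0.0000, 0.0000) + 5.4 * (-0.9063, 0.4226) = (0.0000 + -4.8941, 0.0000 + 2.2821) = (-4.8941, 2.2821)
link 1: phi[1] = 155 + 140 = 295 deg
  cos(295 deg) = 0.4226, sin(295 deg) = -0.9063
  joint[2] = (-4.8941, 2.2821) + 4.5 * (0.4226, -0.9063) = (-4.8941 + 1.9018, 2.2821 + -4.0784) = (-2.9923, -1.7962)
link 2: phi[2] = 155 + 140 + -65 = 230 deg
  cos(230 deg) = -0.6428, sin(230 deg) = -0.7660
  joint[3] = (-2.9923, -1.7962) + 5.1 * (-0.6428, -0.7660) = (-2.9923 + -3.2782, -1.7962 + -3.9068) = (-6.2705, -5.7031)
End effector: (-6.2705, -5.7031)

Answer: -6.2705 -5.7031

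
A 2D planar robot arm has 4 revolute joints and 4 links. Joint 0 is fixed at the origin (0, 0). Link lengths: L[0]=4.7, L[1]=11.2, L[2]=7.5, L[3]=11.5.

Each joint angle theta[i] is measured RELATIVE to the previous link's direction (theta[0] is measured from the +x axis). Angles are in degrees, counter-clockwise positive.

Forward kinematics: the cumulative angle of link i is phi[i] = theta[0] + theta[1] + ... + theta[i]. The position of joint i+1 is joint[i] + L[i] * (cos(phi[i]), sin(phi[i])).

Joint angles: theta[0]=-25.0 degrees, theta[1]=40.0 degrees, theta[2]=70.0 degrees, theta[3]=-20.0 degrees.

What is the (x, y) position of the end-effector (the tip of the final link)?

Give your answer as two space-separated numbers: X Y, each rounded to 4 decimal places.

Answer: 20.5918 18.8065

Derivation:
joint[0] = (0.0000, 0.0000)  (base)
link 0: phi[0] = -25 = -25 deg
  cos(-25 deg) = 0.9063, sin(-25 deg) = -0.4226
  joint[1] = (0.0000, 0.0000) + 4.7 * (0.9063, -0.4226) = (0.0000 + 4.2596, 0.0000 + -1.9863) = (4.2596, -1.9863)
link 1: phi[1] = -25 + 40 = 15 deg
  cos(15 deg) = 0.9659, sin(15 deg) = 0.2588
  joint[2] = (4.2596, -1.9863) + 11.2 * (0.9659, 0.2588) = (4.2596 + 10.8184, -1.9863 + 2.8988) = (15.0780, 0.9125)
link 2: phi[2] = -25 + 40 + 70 = 85 deg
  cos(85 deg) = 0.0872, sin(85 deg) = 0.9962
  joint[3] = (15.0780, 0.9125) + 7.5 * (0.0872, 0.9962) = (15.0780 + 0.6537, 0.9125 + 7.4715) = (15.7317, 8.3839)
link 3: phi[3] = -25 + 40 + 70 + -20 = 65 deg
  cos(65 deg) = 0.4226, sin(65 deg) = 0.9063
  joint[4] = (15.7317, 8.3839) + 11.5 * (0.4226, 0.9063) = (15.7317 + 4.8601, 8.3839 + 10.4225) = (20.5918, 18.8065)
End effector: (20.5918, 18.8065)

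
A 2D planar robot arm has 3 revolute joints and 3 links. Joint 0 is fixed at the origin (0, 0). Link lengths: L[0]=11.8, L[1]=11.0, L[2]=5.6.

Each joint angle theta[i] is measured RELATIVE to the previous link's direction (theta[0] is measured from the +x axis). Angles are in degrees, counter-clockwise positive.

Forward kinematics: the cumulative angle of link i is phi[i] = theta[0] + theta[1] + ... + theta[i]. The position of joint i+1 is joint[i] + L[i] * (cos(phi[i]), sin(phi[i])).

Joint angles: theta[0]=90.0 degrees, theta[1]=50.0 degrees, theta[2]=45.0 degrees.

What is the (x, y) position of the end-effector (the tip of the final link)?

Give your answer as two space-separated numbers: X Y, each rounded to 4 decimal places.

joint[0] = (0.0000, 0.0000)  (base)
link 0: phi[0] = 90 = 90 deg
  cos(90 deg) = 0.0000, sin(90 deg) = 1.0000
  joint[1] = (0.0000, 0.0000) + 11.8 * (0.0000, 1.0000) = (0.0000 + 0.0000, 0.0000 + 11.8000) = (0.0000, 11.8000)
link 1: phi[1] = 90 + 50 = 140 deg
  cos(140 deg) = -0.7660, sin(140 deg) = 0.6428
  joint[2] = (0.0000, 11.8000) + 11 * (-0.7660, 0.6428) = (0.0000 + -8.4265, 11.8000 + 7.0707) = (-8.4265, 18.8707)
link 2: phi[2] = 90 + 50 + 45 = 185 deg
  cos(185 deg) = -0.9962, sin(185 deg) = -0.0872
  joint[3] = (-8.4265, 18.8707) + 5.6 * (-0.9962, -0.0872) = (-8.4265 + -5.5787, 18.8707 + -0.4881) = (-14.0052, 18.3826)
End effector: (-14.0052, 18.3826)

Answer: -14.0052 18.3826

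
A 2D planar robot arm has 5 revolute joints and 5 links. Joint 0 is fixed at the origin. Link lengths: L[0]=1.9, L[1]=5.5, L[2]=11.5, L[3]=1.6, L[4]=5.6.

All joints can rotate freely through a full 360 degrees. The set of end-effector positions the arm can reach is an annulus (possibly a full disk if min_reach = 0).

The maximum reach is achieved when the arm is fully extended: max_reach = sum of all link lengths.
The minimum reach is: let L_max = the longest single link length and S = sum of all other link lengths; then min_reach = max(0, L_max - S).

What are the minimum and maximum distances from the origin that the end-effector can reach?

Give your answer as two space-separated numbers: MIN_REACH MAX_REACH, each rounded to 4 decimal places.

Link lengths: [1.9, 5.5, 11.5, 1.6, 5.6]
max_reach = 1.9 + 5.5 + 11.5 + 1.6 + 5.6 = 26.1
L_max = max([1.9, 5.5, 11.5, 1.6, 5.6]) = 11.5
S (sum of others) = 26.1 - 11.5 = 14.6
min_reach = max(0, 11.5 - 14.6) = max(0, -3.1) = 0

Answer: 0.0000 26.1000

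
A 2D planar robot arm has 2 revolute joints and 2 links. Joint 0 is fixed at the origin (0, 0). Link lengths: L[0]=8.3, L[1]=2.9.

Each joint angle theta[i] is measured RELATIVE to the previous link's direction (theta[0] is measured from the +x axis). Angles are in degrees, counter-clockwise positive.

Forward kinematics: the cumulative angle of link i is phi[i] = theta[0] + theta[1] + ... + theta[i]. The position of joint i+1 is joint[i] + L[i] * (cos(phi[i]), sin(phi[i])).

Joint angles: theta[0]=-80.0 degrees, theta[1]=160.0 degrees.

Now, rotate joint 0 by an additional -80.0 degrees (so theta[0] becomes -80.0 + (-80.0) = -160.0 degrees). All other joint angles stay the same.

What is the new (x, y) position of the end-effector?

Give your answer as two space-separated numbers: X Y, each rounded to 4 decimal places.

Answer: -4.8994 -2.8388

Derivation:
joint[0] = (0.0000, 0.0000)  (base)
link 0: phi[0] = -160 = -160 deg
  cos(-160 deg) = -0.9397, sin(-160 deg) = -0.3420
  joint[1] = (0.0000, 0.0000) + 8.3 * (-0.9397, -0.3420) = (0.0000 + -7.7994, 0.0000 + -2.8388) = (-7.7994, -2.8388)
link 1: phi[1] = -160 + 160 = 0 deg
  cos(0 deg) = 1.0000, sin(0 deg) = 0.0000
  joint[2] = (-7.7994, -2.8388) + 2.9 * (1.0000, 0.0000) = (-7.7994 + 2.9000, -2.8388 + 0.0000) = (-4.8994, -2.8388)
End effector: (-4.8994, -2.8388)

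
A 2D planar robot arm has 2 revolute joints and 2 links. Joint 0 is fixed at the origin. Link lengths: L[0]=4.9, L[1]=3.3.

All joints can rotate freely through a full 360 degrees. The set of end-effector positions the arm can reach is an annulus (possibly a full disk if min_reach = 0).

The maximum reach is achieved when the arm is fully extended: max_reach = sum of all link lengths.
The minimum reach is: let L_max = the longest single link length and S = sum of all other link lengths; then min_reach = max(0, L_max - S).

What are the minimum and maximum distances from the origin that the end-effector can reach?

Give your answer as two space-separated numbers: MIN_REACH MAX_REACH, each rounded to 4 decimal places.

Link lengths: [4.9, 3.3]
max_reach = 4.9 + 3.3 = 8.2
L_max = max([4.9, 3.3]) = 4.9
S (sum of others) = 8.2 - 4.9 = 3.3
min_reach = max(0, 4.9 - 3.3) = max(0, 1.6) = 1.6

Answer: 1.6000 8.2000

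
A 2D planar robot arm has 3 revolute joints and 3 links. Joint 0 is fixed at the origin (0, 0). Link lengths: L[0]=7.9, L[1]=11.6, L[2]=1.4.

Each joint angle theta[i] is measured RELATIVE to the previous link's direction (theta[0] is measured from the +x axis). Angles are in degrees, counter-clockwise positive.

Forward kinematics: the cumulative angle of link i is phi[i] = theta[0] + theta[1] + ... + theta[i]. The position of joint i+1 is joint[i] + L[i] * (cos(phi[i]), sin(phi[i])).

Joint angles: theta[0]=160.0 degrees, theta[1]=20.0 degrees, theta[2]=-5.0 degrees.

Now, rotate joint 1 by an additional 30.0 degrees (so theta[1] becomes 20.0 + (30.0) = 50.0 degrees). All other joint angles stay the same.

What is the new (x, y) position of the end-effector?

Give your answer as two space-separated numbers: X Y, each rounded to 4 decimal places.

joint[0] = (0.0000, 0.0000)  (base)
link 0: phi[0] = 160 = 160 deg
  cos(160 deg) = -0.9397, sin(160 deg) = 0.3420
  joint[1] = (0.0000, 0.0000) + 7.9 * (-0.9397, 0.3420) = (0.0000 + -7.4236, 0.0000 + 2.7020) = (-7.4236, 2.7020)
link 1: phi[1] = 160 + 50 = 210 deg
  cos(210 deg) = -0.8660, sin(210 deg) = -0.5000
  joint[2] = (-7.4236, 2.7020) + 11.6 * (-0.8660, -0.5000) = (-7.4236 + -10.0459, 2.7020 + -5.8000) = (-17.4695, -3.0980)
link 2: phi[2] = 160 + 50 + -5 = 205 deg
  cos(205 deg) = -0.9063, sin(205 deg) = -0.4226
  joint[3] = (-17.4695, -3.0980) + 1.4 * (-0.9063, -0.4226) = (-17.4695 + -1.2688, -3.0980 + -0.5917) = (-18.7383, -3.6897)
End effector: (-18.7383, -3.6897)

Answer: -18.7383 -3.6897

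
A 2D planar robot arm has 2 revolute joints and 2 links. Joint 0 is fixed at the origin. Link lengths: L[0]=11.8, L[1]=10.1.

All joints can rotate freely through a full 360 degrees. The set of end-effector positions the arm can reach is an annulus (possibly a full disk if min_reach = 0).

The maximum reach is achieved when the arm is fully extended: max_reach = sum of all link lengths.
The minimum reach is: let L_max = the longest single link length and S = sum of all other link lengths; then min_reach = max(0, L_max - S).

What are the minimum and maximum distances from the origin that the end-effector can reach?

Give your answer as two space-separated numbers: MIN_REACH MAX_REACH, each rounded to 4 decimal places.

Answer: 1.7000 21.9000

Derivation:
Link lengths: [11.8, 10.1]
max_reach = 11.8 + 10.1 = 21.9
L_max = max([11.8, 10.1]) = 11.8
S (sum of others) = 21.9 - 11.8 = 10.1
min_reach = max(0, 11.8 - 10.1) = max(0, 1.7) = 1.7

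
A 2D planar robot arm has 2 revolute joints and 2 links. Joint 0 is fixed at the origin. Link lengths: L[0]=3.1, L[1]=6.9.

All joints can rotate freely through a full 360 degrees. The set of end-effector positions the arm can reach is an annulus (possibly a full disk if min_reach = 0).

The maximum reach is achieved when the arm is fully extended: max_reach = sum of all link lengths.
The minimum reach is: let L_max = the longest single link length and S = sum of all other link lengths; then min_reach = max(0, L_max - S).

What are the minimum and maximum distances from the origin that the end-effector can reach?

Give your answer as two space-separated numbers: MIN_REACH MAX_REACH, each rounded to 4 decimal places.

Answer: 3.8000 10.0000

Derivation:
Link lengths: [3.1, 6.9]
max_reach = 3.1 + 6.9 = 10
L_max = max([3.1, 6.9]) = 6.9
S (sum of others) = 10 - 6.9 = 3.1
min_reach = max(0, 6.9 - 3.1) = max(0, 3.8) = 3.8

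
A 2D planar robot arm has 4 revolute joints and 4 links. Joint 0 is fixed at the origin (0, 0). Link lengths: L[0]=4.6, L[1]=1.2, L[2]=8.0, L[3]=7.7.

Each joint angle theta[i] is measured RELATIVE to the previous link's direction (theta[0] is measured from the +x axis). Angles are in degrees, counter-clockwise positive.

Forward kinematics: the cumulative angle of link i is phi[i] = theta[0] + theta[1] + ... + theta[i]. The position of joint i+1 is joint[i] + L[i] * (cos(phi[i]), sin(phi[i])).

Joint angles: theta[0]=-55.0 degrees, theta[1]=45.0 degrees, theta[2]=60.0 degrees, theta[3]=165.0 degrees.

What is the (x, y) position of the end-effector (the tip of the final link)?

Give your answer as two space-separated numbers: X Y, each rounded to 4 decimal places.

joint[0] = (0.0000, 0.0000)  (base)
link 0: phi[0] = -55 = -55 deg
  cos(-55 deg) = 0.5736, sin(-55 deg) = -0.8192
  joint[1] = (0.0000, 0.0000) + 4.6 * (0.5736, -0.8192) = (0.0000 + 2.6385, 0.0000 + -3.7681) = (2.6385, -3.7681)
link 1: phi[1] = -55 + 45 = -10 deg
  cos(-10 deg) = 0.9848, sin(-10 deg) = -0.1736
  joint[2] = (2.6385, -3.7681) + 1.2 * (0.9848, -0.1736) = (2.6385 + 1.1818, -3.7681 + -0.2084) = (3.8202, -3.9765)
link 2: phi[2] = -55 + 45 + 60 = 50 deg
  cos(50 deg) = 0.6428, sin(50 deg) = 0.7660
  joint[3] = (3.8202, -3.9765) + 8 * (0.6428, 0.7660) = (3.8202 + 5.1423, -3.9765 + 6.1284) = (8.9625, 2.1519)
link 3: phi[3] = -55 + 45 + 60 + 165 = 215 deg
  cos(215 deg) = -0.8192, sin(215 deg) = -0.5736
  joint[4] = (8.9625, 2.1519) + 7.7 * (-0.8192, -0.5736) = (8.9625 + -6.3075, 2.1519 + -4.4165) = (2.6551, -2.2647)
End effector: (2.6551, -2.2647)

Answer: 2.6551 -2.2647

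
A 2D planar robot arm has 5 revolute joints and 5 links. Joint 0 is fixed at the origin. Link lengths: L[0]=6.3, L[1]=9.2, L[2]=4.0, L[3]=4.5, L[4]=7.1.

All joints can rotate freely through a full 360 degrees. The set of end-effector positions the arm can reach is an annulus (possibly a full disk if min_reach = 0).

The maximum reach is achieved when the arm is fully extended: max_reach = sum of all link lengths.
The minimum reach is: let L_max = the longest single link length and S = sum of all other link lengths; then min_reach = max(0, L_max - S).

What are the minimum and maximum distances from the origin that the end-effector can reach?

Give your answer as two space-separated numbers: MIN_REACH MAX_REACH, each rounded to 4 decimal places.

Answer: 0.0000 31.1000

Derivation:
Link lengths: [6.3, 9.2, 4.0, 4.5, 7.1]
max_reach = 6.3 + 9.2 + 4 + 4.5 + 7.1 = 31.1
L_max = max([6.3, 9.2, 4.0, 4.5, 7.1]) = 9.2
S (sum of others) = 31.1 - 9.2 = 21.9
min_reach = max(0, 9.2 - 21.9) = max(0, -12.7) = 0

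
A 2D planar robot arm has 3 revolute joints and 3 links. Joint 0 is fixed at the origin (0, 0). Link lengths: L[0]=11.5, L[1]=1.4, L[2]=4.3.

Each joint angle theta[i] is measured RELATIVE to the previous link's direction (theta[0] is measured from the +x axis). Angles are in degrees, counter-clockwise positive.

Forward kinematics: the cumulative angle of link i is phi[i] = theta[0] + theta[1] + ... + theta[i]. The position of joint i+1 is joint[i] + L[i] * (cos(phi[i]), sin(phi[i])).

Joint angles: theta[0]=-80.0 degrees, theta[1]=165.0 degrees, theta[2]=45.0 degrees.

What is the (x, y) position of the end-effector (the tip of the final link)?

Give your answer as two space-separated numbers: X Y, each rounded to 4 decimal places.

Answer: -0.6450 -6.6366

Derivation:
joint[0] = (0.0000, 0.0000)  (base)
link 0: phi[0] = -80 = -80 deg
  cos(-80 deg) = 0.1736, sin(-80 deg) = -0.9848
  joint[1] = (0.0000, 0.0000) + 11.5 * (0.1736, -0.9848) = (0.0000 + 1.9970, 0.0000 + -11.3253) = (1.9970, -11.3253)
link 1: phi[1] = -80 + 165 = 85 deg
  cos(85 deg) = 0.0872, sin(85 deg) = 0.9962
  joint[2] = (1.9970, -11.3253) + 1.4 * (0.0872, 0.9962) = (1.9970 + 0.1220, -11.3253 + 1.3947) = (2.1190, -9.9306)
link 2: phi[2] = -80 + 165 + 45 = 130 deg
  cos(130 deg) = -0.6428, sin(130 deg) = 0.7660
  joint[3] = (2.1190, -9.9306) + 4.3 * (-0.6428, 0.7660) = (2.1190 + -2.7640, -9.9306 + 3.2940) = (-0.6450, -6.6366)
End effector: (-0.6450, -6.6366)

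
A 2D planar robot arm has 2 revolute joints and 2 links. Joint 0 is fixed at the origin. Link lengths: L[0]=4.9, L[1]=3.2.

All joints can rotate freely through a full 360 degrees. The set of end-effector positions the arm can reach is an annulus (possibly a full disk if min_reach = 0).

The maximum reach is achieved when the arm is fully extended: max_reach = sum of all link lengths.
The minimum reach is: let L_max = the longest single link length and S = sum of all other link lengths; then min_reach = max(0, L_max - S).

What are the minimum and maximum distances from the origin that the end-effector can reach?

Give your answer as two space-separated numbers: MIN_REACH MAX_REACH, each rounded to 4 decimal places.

Link lengths: [4.9, 3.2]
max_reach = 4.9 + 3.2 = 8.1
L_max = max([4.9, 3.2]) = 4.9
S (sum of others) = 8.1 - 4.9 = 3.2
min_reach = max(0, 4.9 - 3.2) = max(0, 1.7) = 1.7

Answer: 1.7000 8.1000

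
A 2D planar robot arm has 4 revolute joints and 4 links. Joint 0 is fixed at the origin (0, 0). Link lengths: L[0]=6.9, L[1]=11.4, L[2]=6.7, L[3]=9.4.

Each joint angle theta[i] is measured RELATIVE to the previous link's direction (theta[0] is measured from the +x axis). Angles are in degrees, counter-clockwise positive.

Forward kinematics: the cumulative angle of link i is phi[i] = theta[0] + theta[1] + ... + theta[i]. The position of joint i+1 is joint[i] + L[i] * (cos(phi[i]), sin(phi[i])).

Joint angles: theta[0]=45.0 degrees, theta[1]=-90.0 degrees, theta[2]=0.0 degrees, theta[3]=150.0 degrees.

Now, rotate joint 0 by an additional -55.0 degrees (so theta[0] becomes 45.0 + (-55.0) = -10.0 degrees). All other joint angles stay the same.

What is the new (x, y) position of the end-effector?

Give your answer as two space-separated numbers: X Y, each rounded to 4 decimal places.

Answer: 9.6943 -11.8224

Derivation:
joint[0] = (0.0000, 0.0000)  (base)
link 0: phi[0] = -10 = -10 deg
  cos(-10 deg) = 0.9848, sin(-10 deg) = -0.1736
  joint[1] = (0.0000, 0.0000) + 6.9 * (0.9848, -0.1736) = (0.0000 + 6.7952, 0.0000 + -1.1982) = (6.7952, -1.1982)
link 1: phi[1] = -10 + -90 = -100 deg
  cos(-100 deg) = -0.1736, sin(-100 deg) = -0.9848
  joint[2] = (6.7952, -1.1982) + 11.4 * (-0.1736, -0.9848) = (6.7952 + -1.9796, -1.1982 + -11.2268) = (4.8156, -12.4250)
link 2: phi[2] = -10 + -90 + 0 = -100 deg
  cos(-100 deg) = -0.1736, sin(-100 deg) = -0.9848
  joint[3] = (4.8156, -12.4250) + 6.7 * (-0.1736, -0.9848) = (4.8156 + -1.1634, -12.4250 + -6.5982) = (3.6521, -19.0232)
link 3: phi[3] = -10 + -90 + 0 + 150 = 50 deg
  cos(50 deg) = 0.6428, sin(50 deg) = 0.7660
  joint[4] = (3.6521, -19.0232) + 9.4 * (0.6428, 0.7660) = (3.6521 + 6.0422, -19.0232 + 7.2008) = (9.6943, -11.8224)
End effector: (9.6943, -11.8224)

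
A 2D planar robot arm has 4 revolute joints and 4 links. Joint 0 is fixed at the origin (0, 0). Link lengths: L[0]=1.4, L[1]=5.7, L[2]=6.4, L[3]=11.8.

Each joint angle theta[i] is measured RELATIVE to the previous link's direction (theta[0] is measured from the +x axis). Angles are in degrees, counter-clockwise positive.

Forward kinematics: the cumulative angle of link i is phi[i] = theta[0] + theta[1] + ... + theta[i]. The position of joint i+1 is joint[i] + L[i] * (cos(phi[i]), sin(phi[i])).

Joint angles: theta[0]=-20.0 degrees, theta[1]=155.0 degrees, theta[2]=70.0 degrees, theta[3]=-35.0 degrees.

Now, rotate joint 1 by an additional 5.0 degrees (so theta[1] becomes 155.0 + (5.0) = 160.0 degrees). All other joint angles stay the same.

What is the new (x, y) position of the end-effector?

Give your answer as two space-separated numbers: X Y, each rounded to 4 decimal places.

joint[0] = (0.0000, 0.0000)  (base)
link 0: phi[0] = -20 = -20 deg
  cos(-20 deg) = 0.9397, sin(-20 deg) = -0.3420
  joint[1] = (0.0000, 0.0000) + 1.4 * (0.9397, -0.3420) = (0.0000 + 1.3156, 0.0000 + -0.4788) = (1.3156, -0.4788)
link 1: phi[1] = -20 + 160 = 140 deg
  cos(140 deg) = -0.7660, sin(140 deg) = 0.6428
  joint[2] = (1.3156, -0.4788) + 5.7 * (-0.7660, 0.6428) = (1.3156 + -4.3665, -0.4788 + 3.6639) = (-3.0509, 3.1851)
link 2: phi[2] = -20 + 160 + 70 = 210 deg
  cos(210 deg) = -0.8660, sin(210 deg) = -0.5000
  joint[3] = (-3.0509, 3.1851) + 6.4 * (-0.8660, -0.5000) = (-3.0509 + -5.5426, 3.1851 + -3.2000) = (-8.5934, -0.0149)
link 3: phi[3] = -20 + 160 + 70 + -35 = 175 deg
  cos(175 deg) = -0.9962, sin(175 deg) = 0.0872
  joint[4] = (-8.5934, -0.0149) + 11.8 * (-0.9962, 0.0872) = (-8.5934 + -11.7551, -0.0149 + 1.0284) = (-20.3485, 1.0135)
End effector: (-20.3485, 1.0135)

Answer: -20.3485 1.0135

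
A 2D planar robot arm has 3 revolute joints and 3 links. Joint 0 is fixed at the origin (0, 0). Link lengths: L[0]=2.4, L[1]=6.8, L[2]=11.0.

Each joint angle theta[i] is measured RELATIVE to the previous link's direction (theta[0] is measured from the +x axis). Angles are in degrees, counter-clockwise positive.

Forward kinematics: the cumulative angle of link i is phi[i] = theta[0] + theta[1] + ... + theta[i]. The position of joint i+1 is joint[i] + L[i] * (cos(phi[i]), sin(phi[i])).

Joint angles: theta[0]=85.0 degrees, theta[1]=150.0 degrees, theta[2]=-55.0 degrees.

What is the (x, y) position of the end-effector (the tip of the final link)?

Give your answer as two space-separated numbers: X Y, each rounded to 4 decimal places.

Answer: -14.6911 -3.1794

Derivation:
joint[0] = (0.0000, 0.0000)  (base)
link 0: phi[0] = 85 = 85 deg
  cos(85 deg) = 0.0872, sin(85 deg) = 0.9962
  joint[1] = (0.0000, 0.0000) + 2.4 * (0.0872, 0.9962) = (0.0000 + 0.2092, 0.0000 + 2.3909) = (0.2092, 2.3909)
link 1: phi[1] = 85 + 150 = 235 deg
  cos(235 deg) = -0.5736, sin(235 deg) = -0.8192
  joint[2] = (0.2092, 2.3909) + 6.8 * (-0.5736, -0.8192) = (0.2092 + -3.9003, 2.3909 + -5.5702) = (-3.6911, -3.1794)
link 2: phi[2] = 85 + 150 + -55 = 180 deg
  cos(180 deg) = -1.0000, sin(180 deg) = 0.0000
  joint[3] = (-3.6911, -3.1794) + 11 * (-1.0000, 0.0000) = (-3.6911 + -11.0000, -3.1794 + 0.0000) = (-14.6911, -3.1794)
End effector: (-14.6911, -3.1794)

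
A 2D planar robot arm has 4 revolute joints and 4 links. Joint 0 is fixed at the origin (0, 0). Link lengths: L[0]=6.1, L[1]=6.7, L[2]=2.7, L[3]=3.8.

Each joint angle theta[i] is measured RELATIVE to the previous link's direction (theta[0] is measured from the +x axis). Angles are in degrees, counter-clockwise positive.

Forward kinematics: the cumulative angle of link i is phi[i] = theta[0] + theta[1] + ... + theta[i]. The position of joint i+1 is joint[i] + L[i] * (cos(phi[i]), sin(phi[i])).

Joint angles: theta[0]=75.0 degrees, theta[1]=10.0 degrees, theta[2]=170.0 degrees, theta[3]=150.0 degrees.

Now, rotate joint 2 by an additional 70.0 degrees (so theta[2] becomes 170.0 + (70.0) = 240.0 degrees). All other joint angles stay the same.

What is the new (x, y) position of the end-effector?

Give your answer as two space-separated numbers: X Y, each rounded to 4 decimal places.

Answer: 2.7685 14.4620

Derivation:
joint[0] = (0.0000, 0.0000)  (base)
link 0: phi[0] = 75 = 75 deg
  cos(75 deg) = 0.2588, sin(75 deg) = 0.9659
  joint[1] = (0.0000, 0.0000) + 6.1 * (0.2588, 0.9659) = (0.0000 + 1.5788, 0.0000 + 5.8921) = (1.5788, 5.8921)
link 1: phi[1] = 75 + 10 = 85 deg
  cos(85 deg) = 0.0872, sin(85 deg) = 0.9962
  joint[2] = (1.5788, 5.8921) + 6.7 * (0.0872, 0.9962) = (1.5788 + 0.5839, 5.8921 + 6.6745) = (2.1627, 12.5667)
link 2: phi[2] = 75 + 10 + 240 = 325 deg
  cos(325 deg) = 0.8192, sin(325 deg) = -0.5736
  joint[3] = (2.1627, 12.5667) + 2.7 * (0.8192, -0.5736) = (2.1627 + 2.2117, 12.5667 + -1.5487) = (4.3745, 11.0180)
link 3: phi[3] = 75 + 10 + 240 + 150 = 475 deg
  cos(475 deg) = -0.4226, sin(475 deg) = 0.9063
  joint[4] = (4.3745, 11.0180) + 3.8 * (-0.4226, 0.9063) = (4.3745 + -1.6059, 11.0180 + 3.4440) = (2.7685, 14.4620)
End effector: (2.7685, 14.4620)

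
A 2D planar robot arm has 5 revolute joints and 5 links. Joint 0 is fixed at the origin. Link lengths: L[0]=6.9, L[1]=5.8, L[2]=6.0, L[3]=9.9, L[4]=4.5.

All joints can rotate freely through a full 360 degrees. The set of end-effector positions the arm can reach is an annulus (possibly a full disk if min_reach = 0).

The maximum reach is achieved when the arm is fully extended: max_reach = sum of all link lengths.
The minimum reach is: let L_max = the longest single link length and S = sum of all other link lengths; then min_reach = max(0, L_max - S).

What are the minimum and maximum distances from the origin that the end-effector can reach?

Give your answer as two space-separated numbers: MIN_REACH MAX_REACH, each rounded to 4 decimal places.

Answer: 0.0000 33.1000

Derivation:
Link lengths: [6.9, 5.8, 6.0, 9.9, 4.5]
max_reach = 6.9 + 5.8 + 6 + 9.9 + 4.5 = 33.1
L_max = max([6.9, 5.8, 6.0, 9.9, 4.5]) = 9.9
S (sum of others) = 33.1 - 9.9 = 23.2
min_reach = max(0, 9.9 - 23.2) = max(0, -13.3) = 0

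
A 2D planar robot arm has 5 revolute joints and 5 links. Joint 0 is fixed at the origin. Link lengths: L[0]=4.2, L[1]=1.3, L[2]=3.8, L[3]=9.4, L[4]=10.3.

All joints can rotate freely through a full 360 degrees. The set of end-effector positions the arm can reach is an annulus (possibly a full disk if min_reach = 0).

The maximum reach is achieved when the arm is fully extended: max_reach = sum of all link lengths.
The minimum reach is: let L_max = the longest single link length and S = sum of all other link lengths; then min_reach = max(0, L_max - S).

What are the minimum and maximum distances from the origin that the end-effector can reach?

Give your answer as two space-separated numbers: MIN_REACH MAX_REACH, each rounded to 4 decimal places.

Answer: 0.0000 29.0000

Derivation:
Link lengths: [4.2, 1.3, 3.8, 9.4, 10.3]
max_reach = 4.2 + 1.3 + 3.8 + 9.4 + 10.3 = 29
L_max = max([4.2, 1.3, 3.8, 9.4, 10.3]) = 10.3
S (sum of others) = 29 - 10.3 = 18.7
min_reach = max(0, 10.3 - 18.7) = max(0, -8.4) = 0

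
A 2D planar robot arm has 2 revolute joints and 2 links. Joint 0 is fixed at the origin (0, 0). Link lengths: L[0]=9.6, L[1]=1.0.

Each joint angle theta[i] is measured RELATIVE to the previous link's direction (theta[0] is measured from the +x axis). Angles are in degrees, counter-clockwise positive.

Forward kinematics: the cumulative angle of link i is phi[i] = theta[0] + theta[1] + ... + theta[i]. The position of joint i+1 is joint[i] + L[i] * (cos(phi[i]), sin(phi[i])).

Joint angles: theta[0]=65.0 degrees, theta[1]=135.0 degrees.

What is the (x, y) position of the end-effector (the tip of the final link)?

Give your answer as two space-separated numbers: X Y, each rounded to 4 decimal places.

joint[0] = (0.0000, 0.0000)  (base)
link 0: phi[0] = 65 = 65 deg
  cos(65 deg) = 0.4226, sin(65 deg) = 0.9063
  joint[1] = (0.0000, 0.0000) + 9.6 * (0.4226, 0.9063) = (0.0000 + 4.0571, 0.0000 + 8.7006) = (4.0571, 8.7006)
link 1: phi[1] = 65 + 135 = 200 deg
  cos(200 deg) = -0.9397, sin(200 deg) = -0.3420
  joint[2] = (4.0571, 8.7006) + 1 * (-0.9397, -0.3420) = (4.0571 + -0.9397, 8.7006 + -0.3420) = (3.1174, 8.3585)
End effector: (3.1174, 8.3585)

Answer: 3.1174 8.3585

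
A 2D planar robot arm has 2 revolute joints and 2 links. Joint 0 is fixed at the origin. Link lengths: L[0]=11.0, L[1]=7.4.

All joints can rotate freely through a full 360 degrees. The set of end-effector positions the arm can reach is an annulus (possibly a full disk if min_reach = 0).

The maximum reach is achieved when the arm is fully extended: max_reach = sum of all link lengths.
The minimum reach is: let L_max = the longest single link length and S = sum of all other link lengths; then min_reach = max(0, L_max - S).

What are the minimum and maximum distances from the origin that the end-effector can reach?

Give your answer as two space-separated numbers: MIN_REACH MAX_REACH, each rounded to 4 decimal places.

Link lengths: [11.0, 7.4]
max_reach = 11 + 7.4 = 18.4
L_max = max([11.0, 7.4]) = 11
S (sum of others) = 18.4 - 11 = 7.4
min_reach = max(0, 11 - 7.4) = max(0, 3.6) = 3.6

Answer: 3.6000 18.4000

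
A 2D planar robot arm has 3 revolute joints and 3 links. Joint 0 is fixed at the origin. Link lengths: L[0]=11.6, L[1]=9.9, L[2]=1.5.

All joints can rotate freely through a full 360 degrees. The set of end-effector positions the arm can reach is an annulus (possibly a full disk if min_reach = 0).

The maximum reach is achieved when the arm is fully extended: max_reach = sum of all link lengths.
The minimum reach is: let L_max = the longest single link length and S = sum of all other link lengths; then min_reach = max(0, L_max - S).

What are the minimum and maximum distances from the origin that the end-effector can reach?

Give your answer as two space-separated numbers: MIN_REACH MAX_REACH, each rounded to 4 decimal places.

Link lengths: [11.6, 9.9, 1.5]
max_reach = 11.6 + 9.9 + 1.5 = 23
L_max = max([11.6, 9.9, 1.5]) = 11.6
S (sum of others) = 23 - 11.6 = 11.4
min_reach = max(0, 11.6 - 11.4) = max(0, 0.2) = 0.2

Answer: 0.2000 23.0000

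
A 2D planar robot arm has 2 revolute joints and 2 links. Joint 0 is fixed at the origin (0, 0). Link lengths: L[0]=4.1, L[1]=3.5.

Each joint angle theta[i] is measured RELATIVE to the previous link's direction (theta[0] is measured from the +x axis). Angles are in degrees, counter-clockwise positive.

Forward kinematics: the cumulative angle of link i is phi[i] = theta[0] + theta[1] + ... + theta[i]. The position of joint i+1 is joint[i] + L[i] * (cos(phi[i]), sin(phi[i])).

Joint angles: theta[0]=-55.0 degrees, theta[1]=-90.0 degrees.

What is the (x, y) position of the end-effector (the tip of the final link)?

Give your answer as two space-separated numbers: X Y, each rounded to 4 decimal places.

Answer: -0.5154 -5.3660

Derivation:
joint[0] = (0.0000, 0.0000)  (base)
link 0: phi[0] = -55 = -55 deg
  cos(-55 deg) = 0.5736, sin(-55 deg) = -0.8192
  joint[1] = (0.0000, 0.0000) + 4.1 * (0.5736, -0.8192) = (0.0000 + 2.3517, 0.0000 + -3.3585) = (2.3517, -3.3585)
link 1: phi[1] = -55 + -90 = -145 deg
  cos(-145 deg) = -0.8192, sin(-145 deg) = -0.5736
  joint[2] = (2.3517, -3.3585) + 3.5 * (-0.8192, -0.5736) = (2.3517 + -2.8670, -3.3585 + -2.0075) = (-0.5154, -5.3660)
End effector: (-0.5154, -5.3660)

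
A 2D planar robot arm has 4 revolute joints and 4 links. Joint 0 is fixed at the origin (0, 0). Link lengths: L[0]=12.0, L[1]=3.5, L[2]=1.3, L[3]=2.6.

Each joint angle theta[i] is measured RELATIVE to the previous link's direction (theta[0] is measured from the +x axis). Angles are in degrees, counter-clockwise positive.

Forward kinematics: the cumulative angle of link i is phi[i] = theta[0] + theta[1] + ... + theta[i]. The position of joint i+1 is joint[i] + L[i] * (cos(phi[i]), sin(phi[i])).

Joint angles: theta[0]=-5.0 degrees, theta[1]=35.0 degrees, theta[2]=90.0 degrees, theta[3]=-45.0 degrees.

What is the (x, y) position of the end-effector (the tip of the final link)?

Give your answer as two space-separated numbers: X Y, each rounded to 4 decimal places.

joint[0] = (0.0000, 0.0000)  (base)
link 0: phi[0] = -5 = -5 deg
  cos(-5 deg) = 0.9962, sin(-5 deg) = -0.0872
  joint[1] = (0.0000, 0.0000) + 12 * (0.9962, -0.0872) = (0.0000 + 11.9543, 0.0000 + -1.0459) = (11.9543, -1.0459)
link 1: phi[1] = -5 + 35 = 30 deg
  cos(30 deg) = 0.8660, sin(30 deg) = 0.5000
  joint[2] = (11.9543, -1.0459) + 3.5 * (0.8660, 0.5000) = (11.9543 + 3.0311, -1.0459 + 1.7500) = (14.9854, 0.7041)
link 2: phi[2] = -5 + 35 + 90 = 120 deg
  cos(120 deg) = -0.5000, sin(120 deg) = 0.8660
  joint[3] = (14.9854, 0.7041) + 1.3 * (-0.5000, 0.8660) = (14.9854 + -0.6500, 0.7041 + 1.1258) = (14.3354, 1.8300)
link 3: phi[3] = -5 + 35 + 90 + -45 = 75 deg
  cos(75 deg) = 0.2588, sin(75 deg) = 0.9659
  joint[4] = (14.3354, 1.8300) + 2.6 * (0.2588, 0.9659) = (14.3354 + 0.6729, 1.8300 + 2.5114) = (15.0084, 4.3414)
End effector: (15.0084, 4.3414)

Answer: 15.0084 4.3414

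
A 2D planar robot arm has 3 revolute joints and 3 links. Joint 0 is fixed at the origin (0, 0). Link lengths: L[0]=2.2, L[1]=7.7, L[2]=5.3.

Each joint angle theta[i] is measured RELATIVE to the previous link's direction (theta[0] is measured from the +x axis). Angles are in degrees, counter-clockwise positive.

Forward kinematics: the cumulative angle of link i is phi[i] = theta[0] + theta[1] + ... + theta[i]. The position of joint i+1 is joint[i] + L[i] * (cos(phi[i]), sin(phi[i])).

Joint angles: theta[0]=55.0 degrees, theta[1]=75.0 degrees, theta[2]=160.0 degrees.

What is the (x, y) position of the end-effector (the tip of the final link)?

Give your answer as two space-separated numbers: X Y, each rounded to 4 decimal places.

joint[0] = (0.0000, 0.0000)  (base)
link 0: phi[0] = 55 = 55 deg
  cos(55 deg) = 0.5736, sin(55 deg) = 0.8192
  joint[1] = (0.0000, 0.0000) + 2.2 * (0.5736, 0.8192) = (0.0000 + 1.2619, 0.0000 + 1.8021) = (1.2619, 1.8021)
link 1: phi[1] = 55 + 75 = 130 deg
  cos(130 deg) = -0.6428, sin(130 deg) = 0.7660
  joint[2] = (1.2619, 1.8021) + 7.7 * (-0.6428, 0.7660) = (1.2619 + -4.9495, 1.8021 + 5.8985) = (-3.6876, 7.7007)
link 2: phi[2] = 55 + 75 + 160 = 290 deg
  cos(290 deg) = 0.3420, sin(290 deg) = -0.9397
  joint[3] = (-3.6876, 7.7007) + 5.3 * (0.3420, -0.9397) = (-3.6876 + 1.8127, 7.7007 + -4.9804) = (-1.8749, 2.7203)
End effector: (-1.8749, 2.7203)

Answer: -1.8749 2.7203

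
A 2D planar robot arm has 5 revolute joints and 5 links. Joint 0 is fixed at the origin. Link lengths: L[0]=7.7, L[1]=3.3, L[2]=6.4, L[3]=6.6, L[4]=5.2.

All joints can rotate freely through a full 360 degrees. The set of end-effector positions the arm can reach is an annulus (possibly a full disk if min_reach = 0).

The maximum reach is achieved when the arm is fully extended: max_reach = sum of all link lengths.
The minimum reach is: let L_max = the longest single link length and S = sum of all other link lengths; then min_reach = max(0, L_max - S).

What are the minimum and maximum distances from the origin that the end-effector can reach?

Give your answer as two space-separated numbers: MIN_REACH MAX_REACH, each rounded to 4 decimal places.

Link lengths: [7.7, 3.3, 6.4, 6.6, 5.2]
max_reach = 7.7 + 3.3 + 6.4 + 6.6 + 5.2 = 29.2
L_max = max([7.7, 3.3, 6.4, 6.6, 5.2]) = 7.7
S (sum of others) = 29.2 - 7.7 = 21.5
min_reach = max(0, 7.7 - 21.5) = max(0, -13.8) = 0

Answer: 0.0000 29.2000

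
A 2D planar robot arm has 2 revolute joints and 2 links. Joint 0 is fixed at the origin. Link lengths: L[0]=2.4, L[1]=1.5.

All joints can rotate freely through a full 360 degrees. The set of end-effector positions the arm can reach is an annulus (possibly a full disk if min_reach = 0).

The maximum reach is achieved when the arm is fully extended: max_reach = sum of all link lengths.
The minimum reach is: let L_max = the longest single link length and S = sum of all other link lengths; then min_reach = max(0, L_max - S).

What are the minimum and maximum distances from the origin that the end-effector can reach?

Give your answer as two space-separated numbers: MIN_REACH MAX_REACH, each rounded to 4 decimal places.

Link lengths: [2.4, 1.5]
max_reach = 2.4 + 1.5 = 3.9
L_max = max([2.4, 1.5]) = 2.4
S (sum of others) = 3.9 - 2.4 = 1.5
min_reach = max(0, 2.4 - 1.5) = max(0, 0.9) = 0.9

Answer: 0.9000 3.9000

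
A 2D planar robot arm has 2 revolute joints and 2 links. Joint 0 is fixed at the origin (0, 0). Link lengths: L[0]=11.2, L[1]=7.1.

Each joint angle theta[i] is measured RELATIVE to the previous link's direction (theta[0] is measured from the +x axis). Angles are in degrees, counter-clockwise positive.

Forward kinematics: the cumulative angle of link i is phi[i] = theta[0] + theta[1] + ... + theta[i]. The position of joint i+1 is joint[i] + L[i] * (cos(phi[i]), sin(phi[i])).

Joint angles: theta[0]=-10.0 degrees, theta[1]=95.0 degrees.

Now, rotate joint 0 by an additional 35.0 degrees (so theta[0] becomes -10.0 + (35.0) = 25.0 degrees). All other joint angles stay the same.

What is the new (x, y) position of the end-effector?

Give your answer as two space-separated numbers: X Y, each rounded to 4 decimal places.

Answer: 6.6006 10.8821

Derivation:
joint[0] = (0.0000, 0.0000)  (base)
link 0: phi[0] = 25 = 25 deg
  cos(25 deg) = 0.9063, sin(25 deg) = 0.4226
  joint[1] = (0.0000, 0.0000) + 11.2 * (0.9063, 0.4226) = (0.0000 + 10.1506, 0.0000 + 4.7333) = (10.1506, 4.7333)
link 1: phi[1] = 25 + 95 = 120 deg
  cos(120 deg) = -0.5000, sin(120 deg) = 0.8660
  joint[2] = (10.1506, 4.7333) + 7.1 * (-0.5000, 0.8660) = (10.1506 + -3.5500, 4.7333 + 6.1488) = (6.6006, 10.8821)
End effector: (6.6006, 10.8821)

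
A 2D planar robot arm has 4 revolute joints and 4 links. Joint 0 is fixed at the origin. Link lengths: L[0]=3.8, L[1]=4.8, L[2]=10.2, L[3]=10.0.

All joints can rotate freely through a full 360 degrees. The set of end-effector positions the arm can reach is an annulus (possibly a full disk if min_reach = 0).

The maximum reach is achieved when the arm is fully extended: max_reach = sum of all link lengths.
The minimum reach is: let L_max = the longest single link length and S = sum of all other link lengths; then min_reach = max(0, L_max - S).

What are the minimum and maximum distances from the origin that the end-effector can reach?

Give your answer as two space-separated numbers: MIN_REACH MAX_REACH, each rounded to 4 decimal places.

Answer: 0.0000 28.8000

Derivation:
Link lengths: [3.8, 4.8, 10.2, 10.0]
max_reach = 3.8 + 4.8 + 10.2 + 10 = 28.8
L_max = max([3.8, 4.8, 10.2, 10.0]) = 10.2
S (sum of others) = 28.8 - 10.2 = 18.6
min_reach = max(0, 10.2 - 18.6) = max(0, -8.4) = 0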